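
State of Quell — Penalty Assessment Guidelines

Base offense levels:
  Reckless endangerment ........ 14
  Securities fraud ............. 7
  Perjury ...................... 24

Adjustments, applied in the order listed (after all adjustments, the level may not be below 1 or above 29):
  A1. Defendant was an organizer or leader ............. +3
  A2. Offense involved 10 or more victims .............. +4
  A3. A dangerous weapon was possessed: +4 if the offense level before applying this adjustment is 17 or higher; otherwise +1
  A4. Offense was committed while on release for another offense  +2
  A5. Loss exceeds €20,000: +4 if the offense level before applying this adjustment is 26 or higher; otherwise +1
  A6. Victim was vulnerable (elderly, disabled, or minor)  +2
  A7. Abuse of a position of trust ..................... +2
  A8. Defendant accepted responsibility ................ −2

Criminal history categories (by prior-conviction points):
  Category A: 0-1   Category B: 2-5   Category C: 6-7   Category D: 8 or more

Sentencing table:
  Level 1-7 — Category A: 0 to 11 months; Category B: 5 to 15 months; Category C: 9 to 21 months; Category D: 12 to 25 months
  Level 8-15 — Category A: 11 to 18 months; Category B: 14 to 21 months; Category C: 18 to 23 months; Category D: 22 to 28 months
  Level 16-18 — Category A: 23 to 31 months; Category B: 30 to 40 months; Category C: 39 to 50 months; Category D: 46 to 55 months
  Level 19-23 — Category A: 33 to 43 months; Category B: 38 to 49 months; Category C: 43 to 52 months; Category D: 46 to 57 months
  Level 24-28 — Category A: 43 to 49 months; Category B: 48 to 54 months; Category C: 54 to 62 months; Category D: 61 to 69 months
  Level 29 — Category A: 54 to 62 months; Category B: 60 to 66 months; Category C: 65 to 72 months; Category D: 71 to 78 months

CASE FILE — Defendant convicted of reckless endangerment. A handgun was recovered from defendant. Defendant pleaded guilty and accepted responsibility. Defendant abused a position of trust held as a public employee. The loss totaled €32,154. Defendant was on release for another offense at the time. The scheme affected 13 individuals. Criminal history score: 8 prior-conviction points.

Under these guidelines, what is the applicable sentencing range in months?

Base offense level for reckless endangerment: 14.
A1 does not apply.
A2 applies: 14 + 4 = 18.
A3 applies (level before this adjustment is 18 ≥ 17, so +4): 18 + 4 = 22.
A4 applies: 22 + 2 = 24.
A5 applies (level before this adjustment is 24 < 26, so +1): 24 + 1 = 25.
A7 applies: 25 + 2 = 27.
A8 applies: 27 − 2 = 25.
Final offense level: 25.
Criminal history: 8 prior points → Category D (8+).
Level 25 falls in the 24-28 band.
Grid: Level 24-28 × Category D = 61-69 months.

61-69 months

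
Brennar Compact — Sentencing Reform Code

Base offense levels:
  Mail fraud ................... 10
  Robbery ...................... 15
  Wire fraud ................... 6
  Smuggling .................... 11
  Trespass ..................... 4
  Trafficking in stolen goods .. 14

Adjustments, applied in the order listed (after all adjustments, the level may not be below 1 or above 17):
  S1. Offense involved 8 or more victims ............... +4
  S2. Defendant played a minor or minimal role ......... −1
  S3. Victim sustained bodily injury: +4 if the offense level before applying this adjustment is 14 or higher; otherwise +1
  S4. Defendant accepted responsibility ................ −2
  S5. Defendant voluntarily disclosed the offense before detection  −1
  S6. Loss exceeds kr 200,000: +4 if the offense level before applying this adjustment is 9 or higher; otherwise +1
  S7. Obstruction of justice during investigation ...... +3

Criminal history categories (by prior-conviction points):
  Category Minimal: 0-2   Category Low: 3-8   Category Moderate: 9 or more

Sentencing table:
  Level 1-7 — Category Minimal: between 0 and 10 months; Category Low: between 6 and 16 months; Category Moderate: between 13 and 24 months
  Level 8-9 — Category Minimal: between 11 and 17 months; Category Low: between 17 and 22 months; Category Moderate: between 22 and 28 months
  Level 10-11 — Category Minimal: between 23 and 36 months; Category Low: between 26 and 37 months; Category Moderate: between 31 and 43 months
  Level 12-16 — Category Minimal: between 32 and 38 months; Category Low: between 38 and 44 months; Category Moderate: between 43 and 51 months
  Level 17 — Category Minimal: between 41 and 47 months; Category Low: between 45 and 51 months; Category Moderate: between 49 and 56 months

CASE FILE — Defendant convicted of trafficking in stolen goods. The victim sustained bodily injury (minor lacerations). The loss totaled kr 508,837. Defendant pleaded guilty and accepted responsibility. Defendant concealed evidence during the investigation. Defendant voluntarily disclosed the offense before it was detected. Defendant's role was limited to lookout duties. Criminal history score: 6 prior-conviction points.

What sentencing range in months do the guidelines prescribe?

Base offense level for trafficking in stolen goods: 14.
S1 does not apply.
S2 applies: 14 − 1 = 13.
S3 applies (level before this adjustment is 13 < 14, so +1): 13 + 1 = 14.
S4 applies: 14 − 2 = 12.
S5 applies: 12 − 1 = 11.
S6 applies (level before this adjustment is 11 ≥ 9, so +4): 11 + 4 = 15.
S7 applies: 15 + 3 = 18.
Level 18 exceeds the maximum of 17; capped at 17.
Final offense level: 17.
Criminal history: 6 prior points → Category Low (3-8).
Level 17 falls in the 17 band.
Grid: Level 17 × Category Low = 45-51 months.

45-51 months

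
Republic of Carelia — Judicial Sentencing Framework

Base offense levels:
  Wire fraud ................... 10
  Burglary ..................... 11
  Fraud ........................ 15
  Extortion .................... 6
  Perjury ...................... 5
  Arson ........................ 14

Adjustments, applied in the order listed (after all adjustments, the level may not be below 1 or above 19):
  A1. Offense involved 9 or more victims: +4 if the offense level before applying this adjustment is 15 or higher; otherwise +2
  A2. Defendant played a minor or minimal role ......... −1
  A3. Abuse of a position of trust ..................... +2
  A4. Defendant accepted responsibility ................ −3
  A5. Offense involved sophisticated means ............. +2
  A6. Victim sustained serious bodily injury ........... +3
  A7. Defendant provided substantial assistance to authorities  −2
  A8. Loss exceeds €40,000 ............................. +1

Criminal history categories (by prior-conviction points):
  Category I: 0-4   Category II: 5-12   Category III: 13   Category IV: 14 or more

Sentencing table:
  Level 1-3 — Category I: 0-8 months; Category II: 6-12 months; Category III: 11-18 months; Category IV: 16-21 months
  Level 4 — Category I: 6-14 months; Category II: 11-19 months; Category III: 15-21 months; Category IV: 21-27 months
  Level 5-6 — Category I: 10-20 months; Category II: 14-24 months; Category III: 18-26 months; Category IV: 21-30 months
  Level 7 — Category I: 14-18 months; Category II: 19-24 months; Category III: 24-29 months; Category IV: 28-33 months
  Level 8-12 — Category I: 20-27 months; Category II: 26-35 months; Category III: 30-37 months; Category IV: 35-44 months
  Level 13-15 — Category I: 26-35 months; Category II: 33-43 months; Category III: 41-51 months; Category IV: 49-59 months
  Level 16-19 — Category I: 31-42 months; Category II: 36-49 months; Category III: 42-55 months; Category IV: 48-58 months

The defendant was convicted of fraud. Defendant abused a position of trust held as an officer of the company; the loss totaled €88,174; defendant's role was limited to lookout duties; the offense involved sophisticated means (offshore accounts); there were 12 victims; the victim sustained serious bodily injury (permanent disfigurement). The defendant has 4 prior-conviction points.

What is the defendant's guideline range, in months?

Base offense level for fraud: 15.
A1 applies (level before this adjustment is 15 ≥ 15, so +4): 15 + 4 = 19.
A2 applies: 19 − 1 = 18.
A3 applies: 18 + 2 = 20.
A4 does not apply.
A5 applies: 20 + 2 = 22.
A6 applies: 22 + 3 = 25.
A7 does not apply.
A8 applies: 25 + 1 = 26.
Level 26 exceeds the maximum of 19; capped at 19.
Final offense level: 19.
Criminal history: 4 prior points → Category I (0-4).
Level 19 falls in the 16-19 band.
Grid: Level 16-19 × Category I = 31-42 months.

31-42 months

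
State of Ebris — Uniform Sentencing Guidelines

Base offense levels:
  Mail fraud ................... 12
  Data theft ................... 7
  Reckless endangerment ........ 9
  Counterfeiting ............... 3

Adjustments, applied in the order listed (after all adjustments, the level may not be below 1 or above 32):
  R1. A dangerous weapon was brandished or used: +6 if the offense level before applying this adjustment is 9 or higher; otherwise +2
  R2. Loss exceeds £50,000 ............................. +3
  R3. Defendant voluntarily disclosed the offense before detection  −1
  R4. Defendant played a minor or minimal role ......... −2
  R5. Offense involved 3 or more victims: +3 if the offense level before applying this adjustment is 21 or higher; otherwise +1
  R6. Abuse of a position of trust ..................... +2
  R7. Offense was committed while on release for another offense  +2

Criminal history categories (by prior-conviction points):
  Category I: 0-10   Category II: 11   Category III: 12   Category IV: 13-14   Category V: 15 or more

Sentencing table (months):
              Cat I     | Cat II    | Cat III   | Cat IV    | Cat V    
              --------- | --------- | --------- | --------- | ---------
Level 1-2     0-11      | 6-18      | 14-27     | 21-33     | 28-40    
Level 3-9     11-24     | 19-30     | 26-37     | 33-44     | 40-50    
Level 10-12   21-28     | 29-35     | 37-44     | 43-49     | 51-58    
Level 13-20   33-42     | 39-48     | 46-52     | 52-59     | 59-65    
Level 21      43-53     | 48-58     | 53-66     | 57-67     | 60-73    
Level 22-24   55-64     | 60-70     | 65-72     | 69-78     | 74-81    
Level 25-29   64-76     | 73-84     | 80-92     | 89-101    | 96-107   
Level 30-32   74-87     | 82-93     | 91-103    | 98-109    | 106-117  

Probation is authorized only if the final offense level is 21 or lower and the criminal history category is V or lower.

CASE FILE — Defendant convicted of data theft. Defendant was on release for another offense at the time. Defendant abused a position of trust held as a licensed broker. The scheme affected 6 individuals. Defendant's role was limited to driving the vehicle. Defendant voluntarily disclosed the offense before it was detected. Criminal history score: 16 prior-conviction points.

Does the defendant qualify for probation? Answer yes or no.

Yes

Base offense level for data theft: 7.
R1 does not apply.
R2 does not apply.
R3 applies: 7 − 1 = 6.
R4 applies: 6 − 2 = 4.
R5 applies (level before this adjustment is 4 < 21, so +1): 4 + 1 = 5.
R6 applies: 5 + 2 = 7.
R7 applies: 7 + 2 = 9.
Final offense level: 9.
Criminal history: 16 prior points → Category V (15+).
Level 9 falls in the 3-9 band.
Grid: Level 3-9 × Category V = 40-50 months.
Probation check: level 9 ≤ 21 and category V ≤ V → eligible.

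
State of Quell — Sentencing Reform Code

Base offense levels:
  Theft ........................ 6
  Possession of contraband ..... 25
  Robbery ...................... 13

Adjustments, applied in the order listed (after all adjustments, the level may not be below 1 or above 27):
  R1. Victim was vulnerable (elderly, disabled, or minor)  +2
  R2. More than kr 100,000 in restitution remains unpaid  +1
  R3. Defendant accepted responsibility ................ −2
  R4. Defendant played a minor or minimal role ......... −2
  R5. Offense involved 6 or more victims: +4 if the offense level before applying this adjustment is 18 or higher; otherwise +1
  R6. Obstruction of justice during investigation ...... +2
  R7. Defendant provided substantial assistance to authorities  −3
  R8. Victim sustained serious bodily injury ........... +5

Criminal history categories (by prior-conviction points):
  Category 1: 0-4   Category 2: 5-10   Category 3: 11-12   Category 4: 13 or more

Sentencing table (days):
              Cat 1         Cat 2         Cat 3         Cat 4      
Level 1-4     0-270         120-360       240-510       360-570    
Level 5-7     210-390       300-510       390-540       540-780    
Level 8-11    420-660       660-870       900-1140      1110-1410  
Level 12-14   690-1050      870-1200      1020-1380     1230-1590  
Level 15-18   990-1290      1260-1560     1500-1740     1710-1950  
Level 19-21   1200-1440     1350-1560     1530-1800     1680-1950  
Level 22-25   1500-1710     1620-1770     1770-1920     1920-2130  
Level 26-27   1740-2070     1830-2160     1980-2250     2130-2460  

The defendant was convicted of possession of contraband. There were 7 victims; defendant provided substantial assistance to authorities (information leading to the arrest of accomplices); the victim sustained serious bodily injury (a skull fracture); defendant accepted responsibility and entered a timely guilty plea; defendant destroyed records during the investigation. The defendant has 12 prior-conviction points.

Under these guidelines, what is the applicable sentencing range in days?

Base offense level for possession of contraband: 25.
R1 does not apply.
R3 applies: 25 − 2 = 23.
R5 applies (level before this adjustment is 23 ≥ 18, so +4): 23 + 4 = 27.
R6 applies: 27 + 2 = 29.
R7 applies: 29 − 3 = 26.
R8 applies: 26 + 5 = 31.
Level 31 exceeds the maximum of 27; capped at 27.
Final offense level: 27.
Criminal history: 12 prior points → Category 3 (11-12).
Level 27 falls in the 26-27 band.
Grid: Level 26-27 × Category 3 = 1980-2250 days.

1980-2250 days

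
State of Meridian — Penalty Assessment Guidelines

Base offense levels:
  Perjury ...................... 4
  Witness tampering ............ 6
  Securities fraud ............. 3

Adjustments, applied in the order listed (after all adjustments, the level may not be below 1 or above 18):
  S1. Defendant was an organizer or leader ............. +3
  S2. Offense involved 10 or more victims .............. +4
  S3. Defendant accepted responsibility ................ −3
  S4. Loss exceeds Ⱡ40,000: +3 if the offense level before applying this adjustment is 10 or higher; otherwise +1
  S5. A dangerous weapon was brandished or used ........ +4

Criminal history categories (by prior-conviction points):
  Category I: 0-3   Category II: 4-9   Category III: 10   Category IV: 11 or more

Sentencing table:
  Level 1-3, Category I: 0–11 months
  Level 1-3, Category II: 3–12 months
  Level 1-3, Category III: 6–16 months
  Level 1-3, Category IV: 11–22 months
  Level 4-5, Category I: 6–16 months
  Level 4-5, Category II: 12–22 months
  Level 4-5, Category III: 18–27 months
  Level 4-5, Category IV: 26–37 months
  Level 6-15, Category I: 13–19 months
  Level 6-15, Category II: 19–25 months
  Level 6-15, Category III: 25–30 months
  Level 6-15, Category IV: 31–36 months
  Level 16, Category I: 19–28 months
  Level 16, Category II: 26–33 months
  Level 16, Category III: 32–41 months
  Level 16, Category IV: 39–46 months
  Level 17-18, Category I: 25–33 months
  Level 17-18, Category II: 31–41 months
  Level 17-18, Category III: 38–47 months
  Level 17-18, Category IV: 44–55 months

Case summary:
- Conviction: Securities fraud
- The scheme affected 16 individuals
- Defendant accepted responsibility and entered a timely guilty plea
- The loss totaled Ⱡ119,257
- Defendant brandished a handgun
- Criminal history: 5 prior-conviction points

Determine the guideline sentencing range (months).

19-25 months

Base offense level for securities fraud: 3.
S2 applies: 3 + 4 = 7.
S3 applies: 7 − 3 = 4.
S4 applies (level before this adjustment is 4 < 10, so +1): 4 + 1 = 5.
S5 applies: 5 + 4 = 9.
Final offense level: 9.
Criminal history: 5 prior points → Category II (4-9).
Level 9 falls in the 6-15 band.
Grid: Level 6-15 × Category II = 19-25 months.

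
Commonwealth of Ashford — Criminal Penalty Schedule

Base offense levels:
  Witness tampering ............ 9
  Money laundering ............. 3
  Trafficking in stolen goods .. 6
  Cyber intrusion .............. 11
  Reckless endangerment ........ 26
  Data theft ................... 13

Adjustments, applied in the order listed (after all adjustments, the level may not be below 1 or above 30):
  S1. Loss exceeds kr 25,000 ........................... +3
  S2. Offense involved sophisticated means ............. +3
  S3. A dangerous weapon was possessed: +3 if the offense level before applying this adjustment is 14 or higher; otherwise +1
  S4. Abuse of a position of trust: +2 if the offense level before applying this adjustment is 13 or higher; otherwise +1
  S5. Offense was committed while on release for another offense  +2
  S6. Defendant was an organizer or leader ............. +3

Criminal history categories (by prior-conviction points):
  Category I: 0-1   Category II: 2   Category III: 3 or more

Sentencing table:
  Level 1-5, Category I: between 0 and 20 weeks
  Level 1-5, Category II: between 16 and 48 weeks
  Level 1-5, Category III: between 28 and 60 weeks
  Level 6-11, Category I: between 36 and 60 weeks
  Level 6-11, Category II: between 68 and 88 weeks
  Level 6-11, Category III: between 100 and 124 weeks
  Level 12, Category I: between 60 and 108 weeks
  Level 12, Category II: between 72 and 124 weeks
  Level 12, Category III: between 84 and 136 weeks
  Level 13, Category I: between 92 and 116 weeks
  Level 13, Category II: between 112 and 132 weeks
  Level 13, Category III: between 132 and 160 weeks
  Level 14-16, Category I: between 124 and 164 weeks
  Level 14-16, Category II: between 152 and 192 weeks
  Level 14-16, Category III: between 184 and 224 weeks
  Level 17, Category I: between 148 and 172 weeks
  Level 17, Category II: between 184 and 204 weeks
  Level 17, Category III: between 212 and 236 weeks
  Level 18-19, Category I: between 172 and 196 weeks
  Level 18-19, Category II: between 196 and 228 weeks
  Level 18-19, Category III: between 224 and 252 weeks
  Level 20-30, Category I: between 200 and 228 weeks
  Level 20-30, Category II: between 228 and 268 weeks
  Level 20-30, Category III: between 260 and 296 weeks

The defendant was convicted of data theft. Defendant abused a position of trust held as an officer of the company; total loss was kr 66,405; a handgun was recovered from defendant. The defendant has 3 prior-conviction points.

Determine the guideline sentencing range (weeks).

Base offense level for data theft: 13.
S1 applies: 13 + 3 = 16.
S3 applies (level before this adjustment is 16 ≥ 14, so +3): 16 + 3 = 19.
S4 applies (level before this adjustment is 19 ≥ 13, so +2): 19 + 2 = 21.
S5 does not apply.
S6 does not apply.
Final offense level: 21.
Criminal history: 3 prior points → Category III (3+).
Level 21 falls in the 20-30 band.
Grid: Level 20-30 × Category III = 260-296 weeks.

260-296 weeks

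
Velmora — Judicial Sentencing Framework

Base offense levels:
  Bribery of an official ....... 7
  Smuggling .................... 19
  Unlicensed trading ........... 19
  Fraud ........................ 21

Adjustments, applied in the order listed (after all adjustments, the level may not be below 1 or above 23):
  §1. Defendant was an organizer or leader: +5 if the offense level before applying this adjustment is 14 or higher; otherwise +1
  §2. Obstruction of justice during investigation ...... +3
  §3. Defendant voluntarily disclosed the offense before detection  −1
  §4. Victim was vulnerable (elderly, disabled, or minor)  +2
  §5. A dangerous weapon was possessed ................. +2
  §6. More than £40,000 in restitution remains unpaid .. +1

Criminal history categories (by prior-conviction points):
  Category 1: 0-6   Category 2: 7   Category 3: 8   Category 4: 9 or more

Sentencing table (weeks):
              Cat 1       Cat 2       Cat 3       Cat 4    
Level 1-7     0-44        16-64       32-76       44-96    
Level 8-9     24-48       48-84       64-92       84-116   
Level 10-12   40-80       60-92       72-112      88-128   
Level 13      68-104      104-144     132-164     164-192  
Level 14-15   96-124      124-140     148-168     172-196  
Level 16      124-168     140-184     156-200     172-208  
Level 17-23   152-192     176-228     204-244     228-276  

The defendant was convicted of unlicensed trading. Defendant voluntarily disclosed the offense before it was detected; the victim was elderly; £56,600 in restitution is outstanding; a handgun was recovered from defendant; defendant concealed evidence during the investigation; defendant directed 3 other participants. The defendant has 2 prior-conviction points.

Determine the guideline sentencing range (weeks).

Base offense level for unlicensed trading: 19.
§1 applies (level before this adjustment is 19 ≥ 14, so +5): 19 + 5 = 24.
§2 applies: 24 + 3 = 27.
§3 applies: 27 − 1 = 26.
§4 applies: 26 + 2 = 28.
§5 applies: 28 + 2 = 30.
§6 applies: 30 + 1 = 31.
Level 31 exceeds the maximum of 23; capped at 23.
Final offense level: 23.
Criminal history: 2 prior points → Category 1 (0-6).
Level 23 falls in the 17-23 band.
Grid: Level 17-23 × Category 1 = 152-192 weeks.

152-192 weeks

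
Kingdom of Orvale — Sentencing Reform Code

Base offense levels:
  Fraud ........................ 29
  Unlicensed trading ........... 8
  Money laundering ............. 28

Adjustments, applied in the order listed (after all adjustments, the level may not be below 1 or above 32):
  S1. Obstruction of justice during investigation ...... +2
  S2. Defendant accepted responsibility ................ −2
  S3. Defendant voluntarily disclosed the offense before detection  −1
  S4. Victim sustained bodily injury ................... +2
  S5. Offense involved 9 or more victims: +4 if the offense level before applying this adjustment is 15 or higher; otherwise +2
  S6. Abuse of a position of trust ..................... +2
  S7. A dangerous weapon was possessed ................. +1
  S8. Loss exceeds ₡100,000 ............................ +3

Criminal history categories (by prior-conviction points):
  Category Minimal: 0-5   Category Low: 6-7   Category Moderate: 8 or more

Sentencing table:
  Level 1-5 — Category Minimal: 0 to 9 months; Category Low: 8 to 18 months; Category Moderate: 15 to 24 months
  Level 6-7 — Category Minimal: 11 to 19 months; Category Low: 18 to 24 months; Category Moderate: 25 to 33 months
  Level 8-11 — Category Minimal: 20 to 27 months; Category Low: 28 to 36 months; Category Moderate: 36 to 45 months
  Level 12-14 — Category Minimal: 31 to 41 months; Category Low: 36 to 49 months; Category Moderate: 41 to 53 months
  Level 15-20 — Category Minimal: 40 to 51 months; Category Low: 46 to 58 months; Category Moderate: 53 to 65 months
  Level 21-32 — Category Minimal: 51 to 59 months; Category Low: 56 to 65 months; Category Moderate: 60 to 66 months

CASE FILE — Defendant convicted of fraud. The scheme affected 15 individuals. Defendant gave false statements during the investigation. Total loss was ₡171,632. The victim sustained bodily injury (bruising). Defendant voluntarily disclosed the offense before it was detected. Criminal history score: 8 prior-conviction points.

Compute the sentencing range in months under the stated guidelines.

Base offense level for fraud: 29.
S1 applies: 29 + 2 = 31.
S2 does not apply.
S3 applies: 31 − 1 = 30.
S4 applies: 30 + 2 = 32.
S5 applies (level before this adjustment is 32 ≥ 15, so +4): 32 + 4 = 36.
S6 does not apply.
S7 does not apply.
S8 applies: 36 + 3 = 39.
Level 39 exceeds the maximum of 32; capped at 32.
Final offense level: 32.
Criminal history: 8 prior points → Category Moderate (8+).
Level 32 falls in the 21-32 band.
Grid: Level 21-32 × Category Moderate = 60-66 months.

60-66 months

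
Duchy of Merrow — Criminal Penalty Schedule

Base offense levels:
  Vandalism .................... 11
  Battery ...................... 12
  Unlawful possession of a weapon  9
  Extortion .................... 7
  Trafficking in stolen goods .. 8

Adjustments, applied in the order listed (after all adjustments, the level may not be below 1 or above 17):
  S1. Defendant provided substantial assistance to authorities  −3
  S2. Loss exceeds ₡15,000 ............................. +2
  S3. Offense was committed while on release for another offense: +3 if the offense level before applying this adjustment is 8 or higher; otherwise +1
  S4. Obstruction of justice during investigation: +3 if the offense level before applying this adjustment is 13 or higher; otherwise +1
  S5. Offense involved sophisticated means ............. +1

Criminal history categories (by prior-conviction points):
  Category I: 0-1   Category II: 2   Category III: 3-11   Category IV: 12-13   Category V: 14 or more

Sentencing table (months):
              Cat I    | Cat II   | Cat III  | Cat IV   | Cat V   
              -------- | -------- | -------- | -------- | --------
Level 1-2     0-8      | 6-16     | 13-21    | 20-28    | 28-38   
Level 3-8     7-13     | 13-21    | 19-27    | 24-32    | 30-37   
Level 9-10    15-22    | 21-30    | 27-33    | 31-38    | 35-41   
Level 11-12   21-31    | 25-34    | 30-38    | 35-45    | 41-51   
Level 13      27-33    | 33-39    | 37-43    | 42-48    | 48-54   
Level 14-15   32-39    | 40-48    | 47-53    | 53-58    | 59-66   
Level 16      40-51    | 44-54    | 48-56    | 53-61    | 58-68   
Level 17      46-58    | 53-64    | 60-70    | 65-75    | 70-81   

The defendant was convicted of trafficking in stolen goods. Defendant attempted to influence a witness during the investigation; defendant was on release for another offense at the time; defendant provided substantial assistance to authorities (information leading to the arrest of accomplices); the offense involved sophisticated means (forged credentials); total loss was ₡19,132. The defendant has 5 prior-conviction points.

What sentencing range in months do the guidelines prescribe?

27-33 months

Base offense level for trafficking in stolen goods: 8.
S1 applies: 8 − 3 = 5.
S2 applies: 5 + 2 = 7.
S3 applies (level before this adjustment is 7 < 8, so +1): 7 + 1 = 8.
S4 applies (level before this adjustment is 8 < 13, so +1): 8 + 1 = 9.
S5 applies: 9 + 1 = 10.
Final offense level: 10.
Criminal history: 5 prior points → Category III (3-11).
Level 10 falls in the 9-10 band.
Grid: Level 9-10 × Category III = 27-33 months.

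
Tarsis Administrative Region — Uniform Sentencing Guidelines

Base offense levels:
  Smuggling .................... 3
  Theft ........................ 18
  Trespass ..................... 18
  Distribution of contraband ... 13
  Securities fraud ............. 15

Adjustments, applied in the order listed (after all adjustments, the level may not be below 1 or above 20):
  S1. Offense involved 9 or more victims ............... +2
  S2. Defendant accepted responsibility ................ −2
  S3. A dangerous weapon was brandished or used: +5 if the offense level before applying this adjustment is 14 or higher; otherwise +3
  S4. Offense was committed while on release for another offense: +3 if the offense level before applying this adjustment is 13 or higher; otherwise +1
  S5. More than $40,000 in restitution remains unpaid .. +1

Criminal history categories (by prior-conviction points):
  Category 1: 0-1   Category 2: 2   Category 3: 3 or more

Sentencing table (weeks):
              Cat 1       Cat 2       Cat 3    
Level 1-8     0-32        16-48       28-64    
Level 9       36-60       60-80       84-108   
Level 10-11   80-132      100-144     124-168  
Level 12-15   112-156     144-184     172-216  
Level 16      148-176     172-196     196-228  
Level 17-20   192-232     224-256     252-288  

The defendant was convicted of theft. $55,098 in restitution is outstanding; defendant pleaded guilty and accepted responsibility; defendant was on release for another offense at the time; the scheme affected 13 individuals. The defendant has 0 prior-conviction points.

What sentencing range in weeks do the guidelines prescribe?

Base offense level for theft: 18.
S1 applies: 18 + 2 = 20.
S2 applies: 20 − 2 = 18.
S4 applies (level before this adjustment is 18 ≥ 13, so +3): 18 + 3 = 21.
S5 applies: 21 + 1 = 22.
Level 22 exceeds the maximum of 20; capped at 20.
Final offense level: 20.
Criminal history: 0 prior points → Category 1 (0-1).
Level 20 falls in the 17-20 band.
Grid: Level 17-20 × Category 1 = 192-232 weeks.

192-232 weeks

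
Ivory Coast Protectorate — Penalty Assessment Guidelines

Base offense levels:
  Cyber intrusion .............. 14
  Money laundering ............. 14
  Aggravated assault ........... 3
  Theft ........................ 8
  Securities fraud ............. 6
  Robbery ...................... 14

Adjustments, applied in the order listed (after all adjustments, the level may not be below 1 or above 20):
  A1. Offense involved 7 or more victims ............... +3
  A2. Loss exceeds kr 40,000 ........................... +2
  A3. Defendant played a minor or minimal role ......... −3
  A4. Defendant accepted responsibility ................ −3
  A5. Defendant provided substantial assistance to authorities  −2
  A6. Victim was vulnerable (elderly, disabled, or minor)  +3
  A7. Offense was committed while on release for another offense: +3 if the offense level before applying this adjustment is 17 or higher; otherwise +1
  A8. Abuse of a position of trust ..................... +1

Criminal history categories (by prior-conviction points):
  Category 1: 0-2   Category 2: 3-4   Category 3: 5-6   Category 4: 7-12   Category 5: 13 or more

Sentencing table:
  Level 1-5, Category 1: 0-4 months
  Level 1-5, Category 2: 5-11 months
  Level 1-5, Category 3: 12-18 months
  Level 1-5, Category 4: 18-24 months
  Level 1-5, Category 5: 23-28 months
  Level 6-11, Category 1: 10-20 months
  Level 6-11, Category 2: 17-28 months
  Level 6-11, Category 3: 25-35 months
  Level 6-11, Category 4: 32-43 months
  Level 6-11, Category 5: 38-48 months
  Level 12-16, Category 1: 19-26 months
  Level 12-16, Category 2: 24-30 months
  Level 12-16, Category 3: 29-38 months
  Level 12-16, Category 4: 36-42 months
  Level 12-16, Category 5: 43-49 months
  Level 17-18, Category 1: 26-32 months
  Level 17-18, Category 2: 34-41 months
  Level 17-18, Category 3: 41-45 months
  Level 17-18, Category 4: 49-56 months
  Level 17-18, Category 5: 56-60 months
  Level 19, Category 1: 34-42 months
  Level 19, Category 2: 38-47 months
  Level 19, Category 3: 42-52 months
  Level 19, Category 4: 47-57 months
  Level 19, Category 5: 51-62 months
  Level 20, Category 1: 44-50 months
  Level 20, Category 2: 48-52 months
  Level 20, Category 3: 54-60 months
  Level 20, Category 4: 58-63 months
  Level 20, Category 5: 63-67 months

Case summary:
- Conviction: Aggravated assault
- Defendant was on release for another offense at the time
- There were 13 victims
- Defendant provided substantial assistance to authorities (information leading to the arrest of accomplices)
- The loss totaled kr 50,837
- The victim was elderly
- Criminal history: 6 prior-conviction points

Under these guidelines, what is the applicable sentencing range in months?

25-35 months

Base offense level for aggravated assault: 3.
A1 applies: 3 + 3 = 6.
A2 applies: 6 + 2 = 8.
A4 does not apply.
A5 applies: 8 − 2 = 6.
A6 applies: 6 + 3 = 9.
A7 applies (level before this adjustment is 9 < 17, so +1): 9 + 1 = 10.
A8 does not apply.
Final offense level: 10.
Criminal history: 6 prior points → Category 3 (5-6).
Level 10 falls in the 6-11 band.
Grid: Level 6-11 × Category 3 = 25-35 months.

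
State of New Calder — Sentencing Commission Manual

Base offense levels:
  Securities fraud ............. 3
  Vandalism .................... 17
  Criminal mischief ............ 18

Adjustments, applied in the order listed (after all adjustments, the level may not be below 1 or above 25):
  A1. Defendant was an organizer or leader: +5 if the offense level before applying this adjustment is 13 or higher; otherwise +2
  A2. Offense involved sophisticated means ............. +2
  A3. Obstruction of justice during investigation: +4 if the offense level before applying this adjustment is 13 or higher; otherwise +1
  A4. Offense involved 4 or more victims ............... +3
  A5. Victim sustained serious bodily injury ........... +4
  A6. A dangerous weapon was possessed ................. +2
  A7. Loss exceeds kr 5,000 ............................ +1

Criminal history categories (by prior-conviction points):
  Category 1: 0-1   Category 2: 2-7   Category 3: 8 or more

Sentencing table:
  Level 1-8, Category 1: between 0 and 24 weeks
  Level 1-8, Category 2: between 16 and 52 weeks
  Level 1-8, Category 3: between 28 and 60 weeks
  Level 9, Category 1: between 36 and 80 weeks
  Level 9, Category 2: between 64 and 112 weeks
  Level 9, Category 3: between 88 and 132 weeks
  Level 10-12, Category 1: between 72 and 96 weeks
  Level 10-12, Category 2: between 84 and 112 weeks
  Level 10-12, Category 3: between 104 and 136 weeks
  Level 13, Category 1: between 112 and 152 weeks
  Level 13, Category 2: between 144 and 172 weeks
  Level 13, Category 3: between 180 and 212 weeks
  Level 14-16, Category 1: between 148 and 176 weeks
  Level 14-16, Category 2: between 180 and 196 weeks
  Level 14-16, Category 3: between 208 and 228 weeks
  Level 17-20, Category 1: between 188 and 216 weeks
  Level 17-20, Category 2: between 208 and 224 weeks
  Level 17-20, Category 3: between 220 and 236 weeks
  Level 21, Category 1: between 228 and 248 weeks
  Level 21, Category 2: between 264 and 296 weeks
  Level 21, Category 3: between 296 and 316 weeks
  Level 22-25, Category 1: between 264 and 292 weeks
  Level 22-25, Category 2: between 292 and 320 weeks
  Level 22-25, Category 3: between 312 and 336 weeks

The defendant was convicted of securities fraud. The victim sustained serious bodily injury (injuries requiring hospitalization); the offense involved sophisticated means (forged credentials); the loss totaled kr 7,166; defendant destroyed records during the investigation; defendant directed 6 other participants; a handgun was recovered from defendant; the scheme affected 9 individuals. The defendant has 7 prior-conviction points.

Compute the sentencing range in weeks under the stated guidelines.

208-224 weeks

Base offense level for securities fraud: 3.
A1 applies (level before this adjustment is 3 < 13, so +2): 3 + 2 = 5.
A2 applies: 5 + 2 = 7.
A3 applies (level before this adjustment is 7 < 13, so +1): 7 + 1 = 8.
A4 applies: 8 + 3 = 11.
A5 applies: 11 + 4 = 15.
A6 applies: 15 + 2 = 17.
A7 applies: 17 + 1 = 18.
Final offense level: 18.
Criminal history: 7 prior points → Category 2 (2-7).
Level 18 falls in the 17-20 band.
Grid: Level 17-20 × Category 2 = 208-224 weeks.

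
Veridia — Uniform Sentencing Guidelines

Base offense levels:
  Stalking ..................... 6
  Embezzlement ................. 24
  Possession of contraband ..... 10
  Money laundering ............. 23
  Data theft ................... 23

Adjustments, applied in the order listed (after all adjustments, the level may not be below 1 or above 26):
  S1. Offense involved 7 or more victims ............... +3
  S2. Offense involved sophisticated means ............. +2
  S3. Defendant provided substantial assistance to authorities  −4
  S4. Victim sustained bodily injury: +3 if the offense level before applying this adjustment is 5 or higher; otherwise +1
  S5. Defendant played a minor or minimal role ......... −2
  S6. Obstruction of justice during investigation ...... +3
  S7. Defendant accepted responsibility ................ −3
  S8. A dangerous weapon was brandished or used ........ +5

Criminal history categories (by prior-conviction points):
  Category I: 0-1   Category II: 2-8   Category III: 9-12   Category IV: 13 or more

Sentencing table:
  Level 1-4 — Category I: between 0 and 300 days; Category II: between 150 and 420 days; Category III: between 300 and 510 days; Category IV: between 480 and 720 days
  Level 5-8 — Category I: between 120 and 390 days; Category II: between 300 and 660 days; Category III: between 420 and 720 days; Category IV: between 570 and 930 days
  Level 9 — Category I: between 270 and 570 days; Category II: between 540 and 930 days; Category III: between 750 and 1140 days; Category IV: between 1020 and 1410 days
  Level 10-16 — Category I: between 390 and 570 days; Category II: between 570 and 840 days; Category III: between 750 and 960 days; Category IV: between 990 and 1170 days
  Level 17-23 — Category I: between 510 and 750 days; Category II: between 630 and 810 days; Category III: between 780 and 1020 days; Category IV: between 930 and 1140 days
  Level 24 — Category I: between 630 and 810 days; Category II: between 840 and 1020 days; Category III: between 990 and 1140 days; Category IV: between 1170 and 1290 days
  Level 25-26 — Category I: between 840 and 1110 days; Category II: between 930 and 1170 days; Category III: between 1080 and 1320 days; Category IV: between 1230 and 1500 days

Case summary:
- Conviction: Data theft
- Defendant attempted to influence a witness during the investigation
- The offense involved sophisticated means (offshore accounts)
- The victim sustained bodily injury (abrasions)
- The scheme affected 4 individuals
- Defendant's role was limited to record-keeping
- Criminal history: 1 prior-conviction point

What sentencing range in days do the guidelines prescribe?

840-1110 days

Base offense level for data theft: 23.
S1 does not apply.
S2 applies: 23 + 2 = 25.
S3 does not apply.
S4 applies (level before this adjustment is 25 ≥ 5, so +3): 25 + 3 = 28.
S5 applies: 28 − 2 = 26.
S6 applies: 26 + 3 = 29.
S7 does not apply.
S8 does not apply.
Level 29 exceeds the maximum of 26; capped at 26.
Final offense level: 26.
Criminal history: 1 prior point → Category I (0-1).
Level 26 falls in the 25-26 band.
Grid: Level 25-26 × Category I = 840-1110 days.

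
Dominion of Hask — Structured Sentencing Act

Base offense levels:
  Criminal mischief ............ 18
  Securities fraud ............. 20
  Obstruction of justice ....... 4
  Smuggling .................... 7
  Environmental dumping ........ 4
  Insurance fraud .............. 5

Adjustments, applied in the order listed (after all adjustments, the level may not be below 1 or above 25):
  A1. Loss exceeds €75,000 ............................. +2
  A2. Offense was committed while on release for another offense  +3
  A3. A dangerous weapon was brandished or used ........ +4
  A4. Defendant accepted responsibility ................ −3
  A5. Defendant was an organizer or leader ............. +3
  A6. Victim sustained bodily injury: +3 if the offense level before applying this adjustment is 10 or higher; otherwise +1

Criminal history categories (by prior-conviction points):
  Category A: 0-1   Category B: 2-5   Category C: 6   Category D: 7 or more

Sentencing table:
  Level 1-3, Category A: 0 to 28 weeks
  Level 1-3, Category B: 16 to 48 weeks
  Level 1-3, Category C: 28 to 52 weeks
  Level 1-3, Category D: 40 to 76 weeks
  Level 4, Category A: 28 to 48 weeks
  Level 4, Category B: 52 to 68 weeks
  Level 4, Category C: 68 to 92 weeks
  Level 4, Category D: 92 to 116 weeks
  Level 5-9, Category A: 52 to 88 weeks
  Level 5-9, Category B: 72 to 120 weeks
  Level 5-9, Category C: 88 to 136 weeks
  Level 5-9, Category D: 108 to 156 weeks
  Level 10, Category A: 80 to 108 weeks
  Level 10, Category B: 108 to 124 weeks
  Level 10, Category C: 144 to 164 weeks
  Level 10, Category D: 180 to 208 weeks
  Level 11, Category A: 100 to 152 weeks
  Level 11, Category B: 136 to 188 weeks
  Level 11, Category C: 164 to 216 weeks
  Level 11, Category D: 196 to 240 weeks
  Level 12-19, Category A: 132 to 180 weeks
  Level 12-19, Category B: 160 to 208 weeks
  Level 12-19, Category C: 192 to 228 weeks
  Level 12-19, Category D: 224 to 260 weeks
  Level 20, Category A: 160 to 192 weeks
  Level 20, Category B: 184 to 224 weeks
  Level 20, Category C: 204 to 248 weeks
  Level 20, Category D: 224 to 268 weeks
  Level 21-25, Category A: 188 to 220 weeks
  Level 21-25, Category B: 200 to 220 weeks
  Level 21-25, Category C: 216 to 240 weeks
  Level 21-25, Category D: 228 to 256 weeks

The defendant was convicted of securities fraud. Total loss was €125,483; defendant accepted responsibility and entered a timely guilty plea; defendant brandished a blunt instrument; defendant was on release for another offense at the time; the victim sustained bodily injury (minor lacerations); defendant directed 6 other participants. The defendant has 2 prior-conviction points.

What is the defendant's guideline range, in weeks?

Base offense level for securities fraud: 20.
A1 applies: 20 + 2 = 22.
A2 applies: 22 + 3 = 25.
A3 applies: 25 + 4 = 29.
A4 applies: 29 − 3 = 26.
A5 applies: 26 + 3 = 29.
A6 applies (level before this adjustment is 29 ≥ 10, so +3): 29 + 3 = 32.
Level 32 exceeds the maximum of 25; capped at 25.
Final offense level: 25.
Criminal history: 2 prior points → Category B (2-5).
Level 25 falls in the 21-25 band.
Grid: Level 21-25 × Category B = 200-220 weeks.

200-220 weeks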